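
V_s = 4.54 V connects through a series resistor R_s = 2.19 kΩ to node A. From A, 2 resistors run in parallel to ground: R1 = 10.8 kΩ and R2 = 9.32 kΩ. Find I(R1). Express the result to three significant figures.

I ≈ 0.292 mA

Parallel bank: R_p = 1/(1/10.8 + 1/9.32) = 5.003 kΩ.
V_A by voltage divider: V_A = 4.54 × 5.003/(2.19 + 5.003) = 3.158 V.
Branch current I = V_A/R1 = 3.158/10.8 = 0.2924 mA.
(Check via current divider: I_total = 0.6312 mA; share G_k/ΣG = 0.4632 → same result.)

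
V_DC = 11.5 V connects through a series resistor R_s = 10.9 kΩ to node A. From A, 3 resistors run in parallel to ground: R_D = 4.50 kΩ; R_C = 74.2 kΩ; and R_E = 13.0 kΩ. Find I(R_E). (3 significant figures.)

I ≈ 0.201 mA

Parallel bank: R_p = 1/(1/4.50 + 1/74.2 + 1/13.0) = 3.199 kΩ.
Node voltage V_A = V_DC · R_p/(R_s + R_p) = 11.5 × 0.2269 = 2.609 V.
Branch current I = V_A/R_E = 2.609/13.0 = 0.2007 mA.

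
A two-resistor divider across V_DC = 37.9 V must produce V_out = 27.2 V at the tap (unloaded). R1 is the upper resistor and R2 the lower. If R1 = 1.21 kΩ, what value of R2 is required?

The divider ratio is R2/(R1+R2) = 27.2/37.9 = 0.7177.
Rearranging, R2 = R1·k/(1−k) = 1.21 × 2.542 = 3.076 kΩ.

R2 ≈ 3.08 kΩ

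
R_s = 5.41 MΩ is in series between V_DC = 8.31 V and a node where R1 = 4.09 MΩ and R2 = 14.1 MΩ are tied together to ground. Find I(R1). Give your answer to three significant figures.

I ≈ 0.751 µA

Combine the parallel branches: R_p = (1/4.09 + 1/14.1)⁻¹ = 3.170 MΩ.
V_A by voltage divider: V_A = 8.31 × 3.170/(5.41 + 3.170) = 3.070 V.
I(R1) = V_A / R1 = 3.070/4.09 = 0.7507 µA.
(Check via current divider: I_total = 0.9685 µA; share G_k/ΣG = 0.7752 → same result.)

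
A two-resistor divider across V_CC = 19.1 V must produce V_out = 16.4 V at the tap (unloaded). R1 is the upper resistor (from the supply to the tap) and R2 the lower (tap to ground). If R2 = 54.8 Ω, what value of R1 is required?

R1 ≈ 9.02 Ω

V_out/V_CC = R2/(R1+R2) = 0.8586.
So R1 = R2 · (V_CC/V_out − 1) = 54.8 × (19.1/16.4 − 1) = 54.8 × 0.1646 = 9.022 Ω.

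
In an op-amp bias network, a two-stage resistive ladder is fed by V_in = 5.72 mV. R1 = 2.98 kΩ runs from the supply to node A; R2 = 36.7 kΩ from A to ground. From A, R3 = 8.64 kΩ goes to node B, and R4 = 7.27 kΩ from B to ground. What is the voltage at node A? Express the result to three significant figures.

The second stage (R3 + R4 = 15.91 kΩ) loads node A in parallel with R2.
R2 ‖ (R3+R4) = 11.10 kΩ.
So V_A = 5.72 × 0.7883 = 4.509 mV.

V_A ≈ 4.51 mV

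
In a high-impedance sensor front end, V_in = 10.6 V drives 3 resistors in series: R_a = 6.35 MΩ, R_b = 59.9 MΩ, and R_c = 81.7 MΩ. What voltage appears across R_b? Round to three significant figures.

ΣR = 6.35 + 59.9 + 81.7 = 147.9 MΩ.
By the voltage-divider rule, V = 10.6 × 59.90/147.9 = 4.292 V.

V ≈ 4.29 V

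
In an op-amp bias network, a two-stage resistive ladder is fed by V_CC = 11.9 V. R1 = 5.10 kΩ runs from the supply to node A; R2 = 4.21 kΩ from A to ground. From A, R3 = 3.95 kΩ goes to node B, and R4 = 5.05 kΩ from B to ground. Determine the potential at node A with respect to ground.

V_A ≈ 4.28 V

The second stage (R3 + R4 = 9.000 kΩ) loads node A in parallel with R2.
R2 ‖ (R3+R4) = 2.868 kΩ.
V_A = 11.9 × 2.868/(5.10 + 2.868) = 4.284 V.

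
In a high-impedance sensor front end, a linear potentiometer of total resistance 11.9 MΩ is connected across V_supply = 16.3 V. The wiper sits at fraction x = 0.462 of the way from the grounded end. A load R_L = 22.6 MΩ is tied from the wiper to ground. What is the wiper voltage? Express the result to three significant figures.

V_out ≈ 6.66 V

Lower segment x·R_p = 5.498 MΩ; upper segment (1−x)·R_p = 6.402 MΩ.
Lower segment in parallel with the load: 5.498 ‖ 22.6 = 4.422 MΩ.
Loaded-divider output: V_out = 16.3 × 0.4085 = 6.659 V.
(Unloaded: V_out = x·V_supply = 7.53 V.)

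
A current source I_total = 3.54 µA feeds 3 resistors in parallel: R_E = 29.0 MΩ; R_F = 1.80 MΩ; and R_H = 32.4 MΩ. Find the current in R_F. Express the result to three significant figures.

I ≈ 3.17 µA

ΣG = 1/29.0 + 1/1.80 + 1/32.4 = 0.6209.
Current divider: I(R_F) = I_total · G_k/ΣG = 3.54 × (0.5556/0.6209) = 3.54 × 0.8948 = 3.167 µA.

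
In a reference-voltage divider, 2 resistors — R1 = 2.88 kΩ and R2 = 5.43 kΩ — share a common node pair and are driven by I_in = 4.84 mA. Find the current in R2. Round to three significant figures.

I ≈ 1.68 mA

With just two branches, the current splits inversely with resistance.
So I = 4.84 × 2.88/8.310 = 1.677 mA.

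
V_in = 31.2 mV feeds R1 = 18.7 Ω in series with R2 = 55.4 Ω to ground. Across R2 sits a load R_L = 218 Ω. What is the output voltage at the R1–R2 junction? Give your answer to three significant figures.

First combine the lower leg with the load: R2 ‖ R_L = 44.17 Ω.
Voltage divider with the loaded lower leg: V_out = 31.2 × 44.17/(18.7 + 44.17) = 31.2 × 0.7026 = 21.92 mV.
(Unloaded it would be 23.3 mV; the load pulls it down.)

V_out ≈ 21.9 mV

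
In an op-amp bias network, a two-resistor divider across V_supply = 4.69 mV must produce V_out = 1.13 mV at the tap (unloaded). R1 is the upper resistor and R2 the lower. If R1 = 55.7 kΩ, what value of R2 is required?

The divider ratio is R2/(R1+R2) = 1.13/4.69 = 0.2409.
So R2 = R1 · V_out/(V_supply − V_out) = 55.7 × 1.13/(4.69 − 1.13) = 55.7 × 0.3174 = 17.68 kΩ.

R2 ≈ 17.7 kΩ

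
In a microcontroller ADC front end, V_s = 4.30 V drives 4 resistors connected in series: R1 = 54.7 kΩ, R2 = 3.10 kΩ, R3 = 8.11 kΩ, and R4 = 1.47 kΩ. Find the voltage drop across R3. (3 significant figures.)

V ≈ 0.518 V

Series total: ΣR = 54.7 + 3.10 + 8.11 + 1.47 = 67.38 kΩ.
By the voltage-divider rule, V = 4.30 × 8.110/67.38 = 0.5176 V.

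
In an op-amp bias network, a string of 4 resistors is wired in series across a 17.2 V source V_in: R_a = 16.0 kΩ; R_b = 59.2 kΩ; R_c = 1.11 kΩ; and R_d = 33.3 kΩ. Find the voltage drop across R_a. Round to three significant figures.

ΣR = 16.0 + 59.2 + 1.11 + 33.3 = 109.6 kΩ.
Voltage divider: V = V_in · (16.00 / 109.6) = 17.2 × 0.1460 = 2.511 V.

V ≈ 2.51 V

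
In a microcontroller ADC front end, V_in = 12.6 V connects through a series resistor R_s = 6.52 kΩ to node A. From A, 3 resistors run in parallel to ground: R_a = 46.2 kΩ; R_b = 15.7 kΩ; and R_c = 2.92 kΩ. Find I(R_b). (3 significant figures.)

I ≈ 0.212 mA

Combine the parallel branches: R_p = (1/46.2 + 1/15.7 + 1/2.92)⁻¹ = 2.338 kΩ.
V_A by voltage divider: V_A = 12.6 × 2.338/(6.52 + 2.338) = 3.325 V.
Branch current I = V_A/R_b = 3.325/15.7 = 0.2118 mA.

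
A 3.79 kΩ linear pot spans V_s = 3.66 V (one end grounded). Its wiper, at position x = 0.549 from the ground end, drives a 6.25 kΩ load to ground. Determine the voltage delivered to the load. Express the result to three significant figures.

V_out ≈ 1.75 V

The pot divides into 1.709 kΩ above the wiper and 2.081 kΩ below.
Lower segment in parallel with the load: 2.081 ‖ 6.25 = 1.561 kΩ.
Loaded-divider output: V_out = 3.66 × 0.4773 = 1.747 V.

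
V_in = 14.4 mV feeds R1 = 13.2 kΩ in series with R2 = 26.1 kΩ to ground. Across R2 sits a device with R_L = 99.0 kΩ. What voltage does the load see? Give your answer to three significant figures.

R2 ‖ R_L = (26.1 × 99.0)/(26.1 + 99.0) = 20.65 kΩ.
Voltage divider with the loaded lower leg: V_out = 14.4 × 20.65/(13.2 + 20.65) = 14.4 × 0.6101 = 8.785 mV.
(Unloaded it would be 9.56 mV; the load pulls it down.)

V_out ≈ 8.79 mV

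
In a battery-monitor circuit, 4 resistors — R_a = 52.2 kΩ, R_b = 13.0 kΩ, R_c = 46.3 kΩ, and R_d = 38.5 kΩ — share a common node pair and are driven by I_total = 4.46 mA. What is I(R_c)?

ΣG = 1/52.2 + 1/13.0 + 1/46.3 + 1/38.5 = 0.1437.
R_c takes the fraction G_k/ΣG = 0.02160/0.1437 = 0.1504, so I = 4.46 × 0.1504 = 0.6706 mA.

I ≈ 0.671 mA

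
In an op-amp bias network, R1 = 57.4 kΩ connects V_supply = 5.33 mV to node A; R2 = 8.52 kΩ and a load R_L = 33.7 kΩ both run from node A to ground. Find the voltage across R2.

V_out ≈ 0.565 mV

First combine the lower leg with the load: R2 ‖ R_L = 6.801 kΩ.
Now apply the divider: V_out = 5.33 × 0.1059 = 0.5646 mV.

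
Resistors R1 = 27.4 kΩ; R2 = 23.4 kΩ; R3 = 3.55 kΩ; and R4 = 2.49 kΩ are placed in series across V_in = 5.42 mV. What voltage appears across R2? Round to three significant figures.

V ≈ 2.23 mV

Total series resistance ΣR = 27.4 + 23.4 + 3.55 + 2.49 = 56.84 kΩ.
By the voltage-divider rule, V = 5.42 × 23.40/56.84 = 2.231 mV.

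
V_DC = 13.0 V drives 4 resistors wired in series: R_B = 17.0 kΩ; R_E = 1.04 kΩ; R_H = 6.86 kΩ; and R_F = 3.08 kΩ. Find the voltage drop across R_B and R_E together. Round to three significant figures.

V ≈ 8.38 V

ΣR = 17.0 + 1.04 + 6.86 + 3.08 = 27.98 kΩ.
R_{R_B..R_E} = 17.0 + 1.04 = 18.04 kΩ.
Voltage divider: V = V_DC · (18.04 / 27.98) = 13.0 × 0.6447 = 8.382 V.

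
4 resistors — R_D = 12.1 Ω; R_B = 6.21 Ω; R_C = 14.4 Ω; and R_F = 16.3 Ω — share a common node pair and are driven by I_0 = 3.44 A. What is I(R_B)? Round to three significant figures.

I ≈ 1.48 A

Conductances: ΣG = 1/12.1 + 1/6.21 + 1/14.4 + 1/16.3 = 0.3745 (1/Ω).
Current divider: I(R_B) = I_0 · G_k/ΣG = 3.44 × (0.1610/0.3745) = 3.44 × 0.4300 = 1.479 A.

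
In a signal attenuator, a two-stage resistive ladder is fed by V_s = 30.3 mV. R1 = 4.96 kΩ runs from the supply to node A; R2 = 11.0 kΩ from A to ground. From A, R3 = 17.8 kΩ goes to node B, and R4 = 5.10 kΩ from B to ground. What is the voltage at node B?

Node A sees R2 in parallel with the series input of stage 2, R3 + R4 = 22.90 kΩ.
R2 ‖ (R3+R4) = 7.431 kΩ.
So V_A = 30.3 × 0.5997 = 18.17 mV.
V_B = V_A × 0.2227 = 4.047 mV.

V_B ≈ 4.05 mV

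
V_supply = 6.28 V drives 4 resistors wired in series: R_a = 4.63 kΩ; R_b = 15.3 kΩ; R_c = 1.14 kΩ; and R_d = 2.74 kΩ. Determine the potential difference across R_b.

V ≈ 4.04 V

ΣR = 4.63 + 15.3 + 1.14 + 2.74 = 23.81 kΩ.
By the voltage-divider rule, V = 6.28 × 15.30/23.81 = 4.035 V.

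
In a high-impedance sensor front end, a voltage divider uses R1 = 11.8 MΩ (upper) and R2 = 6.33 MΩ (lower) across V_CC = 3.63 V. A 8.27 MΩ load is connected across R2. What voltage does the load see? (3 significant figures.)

V_out ≈ 0.846 V

The load sits in parallel with R2, giving an effective lower resistance R2' = R2·R_L/(R2+R_L) = 3.586 MΩ.
Now apply the divider: V_out = 3.63 × 0.2330 = 0.8460 V.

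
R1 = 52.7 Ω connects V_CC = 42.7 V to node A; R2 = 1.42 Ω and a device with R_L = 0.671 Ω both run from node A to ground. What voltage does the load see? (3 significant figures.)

V_out ≈ 0.366 V

The load sits in parallel with R2, giving an effective lower resistance R2' = R2·R_L/(R2+R_L) = 0.4557 Ω.
Voltage divider with the loaded lower leg: V_out = 42.7 × 0.4557/(52.7 + 0.4557) = 42.7 × 0.008572 = 0.3660 V.
(Unloaded it would be 1.12 V; the load pulls it down.)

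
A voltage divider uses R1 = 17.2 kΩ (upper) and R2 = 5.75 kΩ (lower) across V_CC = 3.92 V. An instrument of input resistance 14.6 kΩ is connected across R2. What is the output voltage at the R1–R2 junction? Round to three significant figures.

V_out ≈ 0.758 V

First combine the lower leg with the load: R2 ‖ R_L = 4.125 kΩ.
Voltage divider with the loaded lower leg: V_out = 3.92 × 4.125/(17.2 + 4.125) = 3.92 × 0.1934 = 0.7583 V.
(Unloaded it would be 0.982 V; the load pulls it down.)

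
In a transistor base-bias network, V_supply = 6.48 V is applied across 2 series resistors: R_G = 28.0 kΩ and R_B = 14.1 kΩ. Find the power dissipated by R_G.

ΣR = 42.10 kΩ → I = 6.48/42.10 = 0.1539 mA.
P = I²R = 0.02369 × 28.0 = 0.6634 mW.

P ≈ 0.663 mW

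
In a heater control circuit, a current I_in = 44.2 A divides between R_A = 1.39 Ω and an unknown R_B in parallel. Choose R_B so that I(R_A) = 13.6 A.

The fraction through R_A equals R_B/(R_A+R_B).
With f = 0.3077, R_B = R_A · f/(1−f) = 1.39 × 0.4444 = 0.6178 Ω.

R_B ≈ 0.618 Ω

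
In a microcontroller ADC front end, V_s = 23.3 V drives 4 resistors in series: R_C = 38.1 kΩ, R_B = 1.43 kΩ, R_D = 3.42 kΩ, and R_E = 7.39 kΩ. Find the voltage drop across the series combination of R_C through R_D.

V ≈ 19.9 V

Total series resistance ΣR = 38.1 + 1.43 + 3.42 + 7.39 = 50.34 kΩ.
R_{R_C..R_D} = 38.1 + 1.43 + 3.42 = 42.95 kΩ.
By the voltage-divider rule, V = 23.3 × 42.95/50.34 = 19.88 V.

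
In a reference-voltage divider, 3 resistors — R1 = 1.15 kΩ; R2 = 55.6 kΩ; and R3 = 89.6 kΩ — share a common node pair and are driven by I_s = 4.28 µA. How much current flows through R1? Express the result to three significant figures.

I ≈ 4.14 µA

Total conductance ΣG = 1/1.15 + 1/55.6 + 1/89.6 = 0.8987 (units of 1/kΩ).
Current divider: I(R1) = I_s · G_k/ΣG = 4.28 × (0.8696/0.8987) = 4.28 × 0.9676 = 4.141 µA.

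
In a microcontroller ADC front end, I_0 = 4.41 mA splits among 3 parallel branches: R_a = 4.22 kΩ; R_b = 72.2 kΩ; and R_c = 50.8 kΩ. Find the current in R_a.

I ≈ 3.86 mA

Total conductance ΣG = 1/4.22 + 1/72.2 + 1/50.8 = 0.2705 (units of 1/kΩ).
Current divider: I(R_a) = I_0 · G_k/ΣG = 4.41 × (0.2370/0.2705) = 4.41 × 0.8760 = 3.863 mA.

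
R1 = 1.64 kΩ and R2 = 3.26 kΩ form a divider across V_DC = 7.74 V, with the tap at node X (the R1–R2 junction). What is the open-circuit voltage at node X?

V_th ≈ 5.15 V

V_th is the unloaded tap voltage: V_DC · R2/(R1+R2) = 7.74 × 0.6653 = 5.149 V.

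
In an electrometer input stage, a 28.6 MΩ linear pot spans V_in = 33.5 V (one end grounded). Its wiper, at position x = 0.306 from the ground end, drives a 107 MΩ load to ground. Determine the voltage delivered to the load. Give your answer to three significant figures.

V_out ≈ 9.70 V

The pot divides into 19.85 MΩ above the wiper and 8.752 MΩ below.
R_L loads the lower segment: effective lower R = 8.090 MΩ.
Loaded-divider output: V_out = 33.5 × 0.2896 = 9.700 V.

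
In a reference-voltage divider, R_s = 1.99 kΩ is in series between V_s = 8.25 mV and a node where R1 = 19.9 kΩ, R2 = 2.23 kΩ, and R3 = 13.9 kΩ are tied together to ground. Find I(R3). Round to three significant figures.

I ≈ 0.278 µA

Parallel bank: R_p = 1/(1/19.9 + 1/2.23 + 1/13.9) = 1.752 kΩ.
V_A by voltage divider: V_A = 8.25 × 1.752/(1.99 + 1.752) = 3.863 mV.
I(R3) = V_A / R3 = 3.863/13.9 = 0.2779 µA.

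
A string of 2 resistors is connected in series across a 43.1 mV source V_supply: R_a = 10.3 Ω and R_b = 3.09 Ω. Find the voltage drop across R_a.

V ≈ 33.2 mV

ΣR = 10.3 + 3.09 = 13.39 Ω.
V = V_supply · R/ΣR = 43.1 × 0.7692 = 33.15 mV.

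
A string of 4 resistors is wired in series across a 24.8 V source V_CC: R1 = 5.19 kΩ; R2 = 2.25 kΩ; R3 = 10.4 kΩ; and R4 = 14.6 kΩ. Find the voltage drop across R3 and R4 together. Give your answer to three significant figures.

Series total: ΣR = 5.19 + 2.25 + 10.4 + 14.6 = 32.44 kΩ.
R_{R3..R4} = 10.4 + 14.6 = 25.00 kΩ.
V = V_CC · R/ΣR = 24.8 × 0.7707 = 19.11 V.

V ≈ 19.1 V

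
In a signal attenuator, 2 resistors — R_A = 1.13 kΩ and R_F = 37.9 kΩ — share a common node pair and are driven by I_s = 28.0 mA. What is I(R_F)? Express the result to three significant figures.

I ≈ 0.811 mA

With just two branches, the current splits inversely with resistance.
I(R_F) = 28.0 × 1.13/(1.13 + 37.9) = 28.0 × 0.02895 = 0.8107 mA.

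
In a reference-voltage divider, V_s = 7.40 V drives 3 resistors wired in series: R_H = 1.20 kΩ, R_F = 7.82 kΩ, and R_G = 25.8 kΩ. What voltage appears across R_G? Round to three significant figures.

ΣR = 1.20 + 7.82 + 25.8 = 34.82 kΩ.
By the voltage-divider rule, V = 7.40 × 25.80/34.82 = 5.483 V.

V ≈ 5.48 V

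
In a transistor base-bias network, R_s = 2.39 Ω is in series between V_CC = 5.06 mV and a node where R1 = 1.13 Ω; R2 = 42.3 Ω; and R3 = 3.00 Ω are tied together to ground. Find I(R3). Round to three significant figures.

I ≈ 0.425 mA

Parallel bank: R_p = 1/(1/1.13 + 1/42.3 + 1/3.00) = 0.8052 Ω.
V_A by voltage divider: V_A = 5.06 × 0.8052/(2.39 + 0.8052) = 1.275 mV.
Branch current I = V_A/R3 = 1.275/3.00 = 0.4250 mA.
(Equivalently: I_total = 1.584 mA, then current-divider fraction G_k/ΣG = 0.2684.)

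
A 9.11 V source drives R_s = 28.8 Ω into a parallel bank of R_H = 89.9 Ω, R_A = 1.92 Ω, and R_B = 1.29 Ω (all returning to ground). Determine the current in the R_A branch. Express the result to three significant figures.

I ≈ 0.123 A

Parallel bank: R_p = 1/(1/89.9 + 1/1.92 + 1/1.29) = 0.7650 Ω.
V_A by voltage divider: V_A = 9.11 × 0.7650/(28.8 + 0.7650) = 0.2357 V.
Branch current I = V_A/R_A = 0.2357/1.92 = 0.1228 A.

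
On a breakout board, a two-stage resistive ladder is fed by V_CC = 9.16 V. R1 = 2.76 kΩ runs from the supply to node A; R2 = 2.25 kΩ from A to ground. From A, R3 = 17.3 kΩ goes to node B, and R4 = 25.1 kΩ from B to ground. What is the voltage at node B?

Looking into the second stage from A: R3 + R4 = 42.40 kΩ appears in parallel with R2.
R2 ‖ (R3+R4) = 2.137 kΩ.
So V_A = 9.16 × 0.4363 = 3.997 V.
V_B = V_A × 0.5920 = 2.366 V.

V_B ≈ 2.37 V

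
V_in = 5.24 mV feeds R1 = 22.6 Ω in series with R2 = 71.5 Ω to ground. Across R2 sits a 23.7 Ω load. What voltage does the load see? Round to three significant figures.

V_out ≈ 2.31 mV

R2 ‖ R_L = (71.5 × 23.7)/(71.5 + 23.7) = 17.80 Ω.
Voltage divider with the loaded lower leg: V_out = 5.24 × 17.80/(22.6 + 17.80) = 5.24 × 0.4406 = 2.309 mV.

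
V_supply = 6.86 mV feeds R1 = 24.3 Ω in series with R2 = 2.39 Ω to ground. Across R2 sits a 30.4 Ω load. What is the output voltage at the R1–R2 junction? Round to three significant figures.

V_out ≈ 0.573 mV

First combine the lower leg with the load: R2 ‖ R_L = 2.216 Ω.
Now apply the divider: V_out = 6.86 × 0.08357 = 0.5733 mV.
(Unloaded it would be 0.614 mV; the load pulls it down.)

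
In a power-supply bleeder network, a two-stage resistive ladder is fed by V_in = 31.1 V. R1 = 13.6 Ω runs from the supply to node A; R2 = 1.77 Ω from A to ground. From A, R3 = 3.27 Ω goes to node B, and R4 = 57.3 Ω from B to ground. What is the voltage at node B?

The second stage (R3 + R4 = 60.57 Ω) loads node A in parallel with R2.
Effective lower resistance at A: R2 ‖ 60.57 = 1.720 Ω.
V_A = 31.1 × 1.720/(13.6 + 1.720) = 3.491 V.
Stage 2 is unloaded, so V_B = V_A · R4/(R3+R4) = 3.491 × 57.3/60.57 = 3.303 V.

V_B ≈ 3.30 V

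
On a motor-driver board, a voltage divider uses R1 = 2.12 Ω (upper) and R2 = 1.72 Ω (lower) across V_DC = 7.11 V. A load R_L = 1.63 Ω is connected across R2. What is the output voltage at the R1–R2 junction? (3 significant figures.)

V_out ≈ 2.01 V

First combine the lower leg with the load: R2 ‖ R_L = 0.8369 Ω.
Now apply the divider: V_out = 7.11 × 0.2830 = 2.012 V.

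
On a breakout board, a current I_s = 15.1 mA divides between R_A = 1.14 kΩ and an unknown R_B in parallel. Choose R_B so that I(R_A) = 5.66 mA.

R_B ≈ 0.684 kΩ

Two-branch current divider: I_A = I_s · R_B/(R_A + R_B).
5.66/15.1 = R_B/(R_A + R_B) → R_B = R_A · (0.3748)/(1 − 0.3748) = 1.14 × 0.5996 = 0.6835 kΩ.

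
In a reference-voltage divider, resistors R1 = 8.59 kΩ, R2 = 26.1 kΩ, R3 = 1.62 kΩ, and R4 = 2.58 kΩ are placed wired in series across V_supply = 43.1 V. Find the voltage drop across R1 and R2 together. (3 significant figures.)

V ≈ 38.4 V

ΣR = 8.59 + 26.1 + 1.62 + 2.58 = 38.89 kΩ.
R_{R1..R2} = 8.59 + 26.1 = 34.69 kΩ.
V = V_supply · R/ΣR = 43.1 × 0.8920 = 38.45 V.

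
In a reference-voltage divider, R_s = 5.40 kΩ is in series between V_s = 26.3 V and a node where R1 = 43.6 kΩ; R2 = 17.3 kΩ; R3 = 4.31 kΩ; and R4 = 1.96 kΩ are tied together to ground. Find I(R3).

I ≈ 1.12 mA

Parallel bank: R_p = 1/(1/43.6 + 1/17.3 + 1/4.31 + 1/1.96) = 1.215 kΩ.
V_A = 26.3 × 1.215/6.615 = 4.831 V.
I(R3) = V_A / R3 = 4.831/4.31 = 1.121 mA.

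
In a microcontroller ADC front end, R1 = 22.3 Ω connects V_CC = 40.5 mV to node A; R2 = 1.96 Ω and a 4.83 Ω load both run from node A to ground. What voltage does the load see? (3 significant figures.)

The load sits in parallel with R2, giving an effective lower resistance R2' = R2·R_L/(R2+R_L) = 1.394 Ω.
Voltage divider with the loaded lower leg: V_out = 40.5 × 1.394/(22.3 + 1.394) = 40.5 × 0.05884 = 2.383 mV.
(Unloaded it would be 3.27 mV; the load pulls it down.)

V_out ≈ 2.38 mV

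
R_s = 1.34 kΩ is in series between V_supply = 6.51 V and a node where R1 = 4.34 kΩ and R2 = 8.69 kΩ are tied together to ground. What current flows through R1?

I ≈ 1.03 mA

Equivalent of the parallel group: R_p = 2.894 kΩ.
Node voltage V_A = V_supply · R_p/(R_s + R_p) = 6.51 × 0.6835 = 4.450 V.
Branch current I = V_A/R1 = 4.450/4.34 = 1.025 mA.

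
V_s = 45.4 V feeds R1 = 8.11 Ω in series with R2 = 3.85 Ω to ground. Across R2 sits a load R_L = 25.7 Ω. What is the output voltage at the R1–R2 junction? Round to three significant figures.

First combine the lower leg with the load: R2 ‖ R_L = 3.348 Ω.
Voltage divider with the loaded lower leg: V_out = 45.4 × 3.348/(8.11 + 3.348) = 45.4 × 0.2922 = 13.27 V.

V_out ≈ 13.3 V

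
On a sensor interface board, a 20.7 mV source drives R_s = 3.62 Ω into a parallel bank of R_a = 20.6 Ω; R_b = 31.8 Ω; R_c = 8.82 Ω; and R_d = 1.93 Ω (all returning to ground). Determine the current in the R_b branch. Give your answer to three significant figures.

Equivalent of the parallel group: R_p = 1.405 Ω.
V_A = 20.7 × 1.405/5.025 = 5.789 mV.
Branch current I = V_A/R_b = 5.789/31.8 = 0.1820 mA.

I ≈ 0.182 mA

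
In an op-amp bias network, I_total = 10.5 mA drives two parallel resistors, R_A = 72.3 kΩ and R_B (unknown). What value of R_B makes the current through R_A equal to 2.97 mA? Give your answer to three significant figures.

R_B ≈ 28.5 kΩ

The fraction through R_A equals R_B/(R_A+R_B).
2.97/10.5 = R_B/(R_A + R_B) → R_B = R_A · (0.2829)/(1 − 0.2829) = 72.3 × 0.3944 = 28.52 kΩ.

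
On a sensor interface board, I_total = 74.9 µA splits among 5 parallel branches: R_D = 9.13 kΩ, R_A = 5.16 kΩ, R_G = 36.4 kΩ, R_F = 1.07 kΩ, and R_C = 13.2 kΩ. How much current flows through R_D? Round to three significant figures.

Total conductance ΣG = 1/9.13 + 1/5.16 + 1/36.4 + 1/1.07 + 1/13.2 = 1.341 (units of 1/kΩ).
Current divider: I(R_D) = I_total · G_k/ΣG = 74.9 × (0.1095/1.341) = 74.9 × 0.08167 = 6.117 µA.

I ≈ 6.12 µA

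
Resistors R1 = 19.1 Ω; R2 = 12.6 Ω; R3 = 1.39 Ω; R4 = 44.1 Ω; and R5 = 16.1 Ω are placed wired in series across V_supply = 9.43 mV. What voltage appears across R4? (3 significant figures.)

Total series resistance ΣR = 19.1 + 12.6 + 1.39 + 44.1 + 16.1 = 93.29 Ω.
Voltage divider: V = V_supply · (44.10 / 93.29) = 9.43 × 0.4727 = 4.458 mV.

V ≈ 4.46 mV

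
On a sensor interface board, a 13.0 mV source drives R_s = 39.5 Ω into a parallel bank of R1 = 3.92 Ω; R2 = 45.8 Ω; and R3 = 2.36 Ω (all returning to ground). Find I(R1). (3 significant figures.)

Parallel bank: R_p = 1/(1/3.92 + 1/45.8 + 1/2.36) = 1.427 Ω.
V_A by voltage divider: V_A = 13.0 × 1.427/(39.5 + 1.427) = 0.4533 mV.
I(R1) = V_A / R1 = 0.4533/3.92 = 0.1156 mA.
(Check via current divider: I_total = 0.3176 mA; share G_k/ΣG = 0.3641 → same result.)

I ≈ 0.116 mA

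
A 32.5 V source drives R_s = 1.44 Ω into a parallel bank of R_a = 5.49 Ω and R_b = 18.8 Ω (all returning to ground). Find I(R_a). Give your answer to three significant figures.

Equivalent of the parallel group: R_p = 4.249 Ω.
V_A by voltage divider: V_A = 32.5 × 4.249/(1.44 + 4.249) = 24.27 V.
Branch current I = V_A/R_a = 24.27/5.49 = 4.421 A.
(Equivalently: I_total = 5.713 A, then current-divider fraction G_k/ΣG = 0.7740.)

I ≈ 4.42 A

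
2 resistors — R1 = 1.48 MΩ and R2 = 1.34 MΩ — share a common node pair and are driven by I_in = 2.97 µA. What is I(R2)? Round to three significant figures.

I ≈ 1.56 µA

For two parallel branches, I_k = I_in · (other R)/(sum of R).
I(R2) = 2.97 × 1.48/(1.48 + 1.34) = 2.97 × 0.5248 = 1.559 µA.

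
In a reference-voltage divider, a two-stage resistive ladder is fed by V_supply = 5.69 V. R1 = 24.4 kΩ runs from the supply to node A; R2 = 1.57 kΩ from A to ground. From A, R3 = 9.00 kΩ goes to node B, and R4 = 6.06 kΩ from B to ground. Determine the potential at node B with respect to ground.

Looking into the second stage from A: R3 + R4 = 15.06 kΩ appears in parallel with R2.
Effective lower resistance at A: R2 ‖ 15.06 = 1.422 kΩ.
First divider: V_A = V_supply · 1.422/(24.4 + 1.422) = 0.3133 V.
V_B = V_A × 0.4024 = 0.1261 V.

V_B ≈ 0.126 V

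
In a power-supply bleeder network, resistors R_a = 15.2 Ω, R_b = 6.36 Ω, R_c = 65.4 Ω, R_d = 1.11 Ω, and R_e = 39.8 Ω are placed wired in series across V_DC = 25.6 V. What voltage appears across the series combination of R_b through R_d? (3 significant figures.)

ΣR = 15.2 + 6.36 + 65.4 + 1.11 + 39.8 = 127.9 Ω.
R_{R_b..R_d} = 6.36 + 65.4 + 1.11 = 72.87 Ω.
By the voltage-divider rule, V = 25.6 × 72.87/127.9 = 14.59 V.

V ≈ 14.6 V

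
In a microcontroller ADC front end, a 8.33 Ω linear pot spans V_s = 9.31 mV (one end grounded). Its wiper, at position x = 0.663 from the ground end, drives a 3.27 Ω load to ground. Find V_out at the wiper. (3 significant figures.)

Lower segment x·R_p = 5.523 Ω; upper segment (1−x)·R_p = 2.807 Ω.
(x·R_p) ‖ R_L = 2.054 Ω.
V_out = 9.31 × 2.054/(2.807 + 2.054) = 3.934 mV.
(Unloaded: V_out = x·V_s = 6.17 mV.)

V_out ≈ 3.93 mV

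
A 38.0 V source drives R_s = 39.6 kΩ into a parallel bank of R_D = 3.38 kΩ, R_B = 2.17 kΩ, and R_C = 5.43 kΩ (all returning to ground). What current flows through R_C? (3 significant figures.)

I ≈ 0.183 mA

Combine the parallel branches: R_p = (1/3.38 + 1/2.17 + 1/5.43)⁻¹ = 1.063 kΩ.
Node voltage V_A = V_s · R_p/(R_s + R_p) = 38.0 × 0.02614 = 0.9933 V.
Branch current I = V_A/R_C = 0.9933/5.43 = 0.1829 mA.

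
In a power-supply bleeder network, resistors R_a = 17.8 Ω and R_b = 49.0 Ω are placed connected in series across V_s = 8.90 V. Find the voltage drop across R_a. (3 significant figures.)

V ≈ 2.37 V

Series total: ΣR = 17.8 + 49.0 = 66.80 Ω.
Voltage divider: V = V_s · (17.80 / 66.80) = 8.90 × 0.2665 = 2.372 V.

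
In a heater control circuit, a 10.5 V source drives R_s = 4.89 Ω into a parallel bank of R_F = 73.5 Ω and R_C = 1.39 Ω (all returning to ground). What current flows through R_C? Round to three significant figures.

I ≈ 1.65 A

Equivalent of the parallel group: R_p = 1.364 Ω.
V_A by voltage divider: V_A = 10.5 × 1.364/(4.89 + 1.364) = 2.290 V.
I(R_C) = V_A / R_C = 2.290/1.39 = 1.648 A.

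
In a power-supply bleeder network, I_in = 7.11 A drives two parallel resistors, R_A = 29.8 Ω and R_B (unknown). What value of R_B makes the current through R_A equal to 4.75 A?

R_B ≈ 60.0 Ω

The fraction through R_A equals R_B/(R_A+R_B).
With f = 0.6681, R_B = R_A · f/(1−f) = 29.8 × 2.013 = 59.98 Ω.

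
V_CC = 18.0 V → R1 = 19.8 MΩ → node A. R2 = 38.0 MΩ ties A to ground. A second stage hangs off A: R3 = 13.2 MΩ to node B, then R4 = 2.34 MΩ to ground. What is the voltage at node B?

V_B ≈ 0.970 V

The second stage (R3 + R4 = 15.54 MΩ) loads node A in parallel with R2.
Effective lower resistance at A: R2 ‖ 15.54 = 11.03 MΩ.
V_A = 18.0 × 11.03/(19.8 + 11.03) = 6.440 V.
Then the unloaded second divider: V_B = V_A × R4/(R3+R4) = 6.440 × 0.1506 = 0.9697 V.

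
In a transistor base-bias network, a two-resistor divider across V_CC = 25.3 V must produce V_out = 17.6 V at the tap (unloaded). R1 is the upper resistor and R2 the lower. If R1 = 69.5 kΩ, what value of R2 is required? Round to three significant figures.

V_out/V_CC = R2/(R1+R2) = 0.6957.
So R2 = R1 · V_out/(V_CC − V_out) = 69.5 × 17.6/(25.3 − 17.6) = 69.5 × 2.286 = 158.9 kΩ.

R2 ≈ 159 kΩ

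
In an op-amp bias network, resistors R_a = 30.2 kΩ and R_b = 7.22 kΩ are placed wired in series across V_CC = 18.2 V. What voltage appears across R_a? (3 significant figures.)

ΣR = 30.2 + 7.22 = 37.42 kΩ.
Voltage divider: V = V_CC · (30.20 / 37.42) = 18.2 × 0.8071 = 14.69 V.

V ≈ 14.7 V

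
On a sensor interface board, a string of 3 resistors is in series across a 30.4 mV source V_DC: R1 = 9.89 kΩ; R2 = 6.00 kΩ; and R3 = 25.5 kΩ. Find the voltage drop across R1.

V ≈ 7.26 mV

Total series resistance ΣR = 9.89 + 6.00 + 25.5 = 41.39 kΩ.
V = V_DC · R/ΣR = 30.4 × 0.2389 = 7.264 mV.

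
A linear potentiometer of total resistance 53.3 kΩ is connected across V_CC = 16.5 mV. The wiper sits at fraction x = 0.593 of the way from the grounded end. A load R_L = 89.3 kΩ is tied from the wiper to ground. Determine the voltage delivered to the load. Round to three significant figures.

Lower segment x·R_p = 31.61 kΩ; upper segment (1−x)·R_p = 21.69 kΩ.
Lower segment in parallel with the load: 31.61 ‖ 89.3 = 23.34 kΩ.
Loaded-divider output: V_out = 16.5 × 0.5183 = 8.552 mV.

V_out ≈ 8.55 mV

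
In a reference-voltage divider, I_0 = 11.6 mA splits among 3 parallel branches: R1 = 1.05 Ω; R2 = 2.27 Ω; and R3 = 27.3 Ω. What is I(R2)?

ΣG = 1/1.05 + 1/2.27 + 1/27.3 = 1.430.
Current divider: I(R2) = I_0 · G_k/ΣG = 11.6 × (0.4405/1.430) = 11.6 × 0.3082 = 3.575 mA.

I ≈ 3.57 mA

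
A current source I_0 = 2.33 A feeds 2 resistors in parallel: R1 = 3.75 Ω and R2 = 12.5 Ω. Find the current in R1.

I ≈ 1.79 A

Two-branch current divider: I_k = I_0 · R_other/(R_1 + R_2).
So I = 2.33 × 12.5/16.25 = 1.792 A.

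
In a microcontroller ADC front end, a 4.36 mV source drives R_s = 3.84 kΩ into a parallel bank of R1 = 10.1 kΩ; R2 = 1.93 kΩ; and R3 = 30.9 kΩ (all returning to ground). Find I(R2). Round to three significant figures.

Combine the parallel branches: R_p = (1/10.1 + 1/1.93 + 1/30.9)⁻¹ = 1.540 kΩ.
V_A by voltage divider: V_A = 4.36 × 1.540/(3.84 + 1.540) = 1.248 mV.
I(R2) = V_A / R2 = 1.248/1.93 = 0.6465 µA.

I ≈ 0.647 µA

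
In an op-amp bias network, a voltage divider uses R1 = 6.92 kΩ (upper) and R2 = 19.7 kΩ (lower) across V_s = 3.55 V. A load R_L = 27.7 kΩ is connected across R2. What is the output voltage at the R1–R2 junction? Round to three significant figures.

V_out ≈ 2.22 V

First combine the lower leg with the load: R2 ‖ R_L = 11.51 kΩ.
Then V_out = V_s · R2'/(R1 + R2') = 3.55 × 11.51/18.43 = 2.217 V.
(Unloaded it would be 2.63 V; the load pulls it down.)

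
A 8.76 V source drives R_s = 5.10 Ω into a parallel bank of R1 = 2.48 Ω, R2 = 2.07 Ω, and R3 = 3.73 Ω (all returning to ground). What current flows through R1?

I ≈ 0.513 A

Parallel bank: R_p = 1/(1/2.48 + 1/2.07 + 1/3.73) = 0.8662 Ω.
Node voltage V_A = V_in · R_p/(R_s + R_p) = 8.76 × 0.1452 = 1.272 V.
I(R1) = V_A / R1 = 1.272/2.48 = 0.5128 A.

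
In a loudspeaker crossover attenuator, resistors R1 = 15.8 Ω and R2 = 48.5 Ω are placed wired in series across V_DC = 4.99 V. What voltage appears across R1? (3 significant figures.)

V ≈ 1.23 V

ΣR = 15.8 + 48.5 = 64.30 Ω.
By the voltage-divider rule, V = 4.99 × 15.80/64.30 = 1.226 V.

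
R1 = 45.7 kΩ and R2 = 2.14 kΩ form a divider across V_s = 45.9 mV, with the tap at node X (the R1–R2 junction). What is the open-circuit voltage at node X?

Open-circuit (no load on X): V_th = V_s · R2/(R1 + R2) = 45.9 × 2.14/(45.70 + 2.14) = 2.053 mV.

V_th ≈ 2.05 mV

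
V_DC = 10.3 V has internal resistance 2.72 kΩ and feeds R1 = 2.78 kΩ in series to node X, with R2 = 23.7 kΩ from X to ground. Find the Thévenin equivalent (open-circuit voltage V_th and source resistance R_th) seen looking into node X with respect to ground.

R1' = 2.72 + 2.78 = 5.500 kΩ (source resistance + R1).
With X open, the divider is unloaded: V_th = 10.3 × 23.7/29.20 = 8.360 V.
Looking into X with the source shorted: R_th = R1'·R2/(R1'+R2) = 5.500 × 23.7/29.20 = 4.464 kΩ.

V_th ≈ 8.36 V, R_th ≈ 4.46 kΩ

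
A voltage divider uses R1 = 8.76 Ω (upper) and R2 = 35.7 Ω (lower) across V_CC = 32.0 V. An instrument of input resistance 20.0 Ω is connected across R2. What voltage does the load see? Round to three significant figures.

First combine the lower leg with the load: R2 ‖ R_L = 12.82 Ω.
Voltage divider with the loaded lower leg: V_out = 32.0 × 12.82/(8.76 + 12.82) = 32.0 × 0.5940 = 19.01 V.

V_out ≈ 19.0 V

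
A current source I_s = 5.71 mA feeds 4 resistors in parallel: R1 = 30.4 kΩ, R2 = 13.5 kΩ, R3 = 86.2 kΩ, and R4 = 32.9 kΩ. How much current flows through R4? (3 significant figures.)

Total conductance ΣG = 1/30.4 + 1/13.5 + 1/86.2 + 1/32.9 = 0.1490 (units of 1/kΩ).
Current divider: I(R4) = I_s · G_k/ΣG = 5.71 × (0.03040/0.1490) = 5.71 × 0.2040 = 1.165 mA.

I ≈ 1.17 mA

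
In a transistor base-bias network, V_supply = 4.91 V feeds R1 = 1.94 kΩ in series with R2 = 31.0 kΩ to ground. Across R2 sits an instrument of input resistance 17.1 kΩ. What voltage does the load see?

V_out ≈ 4.18 V

First combine the lower leg with the load: R2 ‖ R_L = 11.02 kΩ.
Voltage divider with the loaded lower leg: V_out = 4.91 × 11.02/(1.94 + 11.02) = 4.91 × 0.8503 = 4.175 V.
(Unloaded it would be 4.62 V; the load pulls it down.)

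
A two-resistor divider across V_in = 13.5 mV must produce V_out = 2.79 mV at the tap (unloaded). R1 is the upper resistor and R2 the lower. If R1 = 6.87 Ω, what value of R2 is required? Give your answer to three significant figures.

R2 ≈ 1.79 Ω

Required fraction k = V_out/V_in = 0.2067.
Rearranging, R2 = R1·k/(1−k) = 6.87 × 0.2605 = 1.790 Ω.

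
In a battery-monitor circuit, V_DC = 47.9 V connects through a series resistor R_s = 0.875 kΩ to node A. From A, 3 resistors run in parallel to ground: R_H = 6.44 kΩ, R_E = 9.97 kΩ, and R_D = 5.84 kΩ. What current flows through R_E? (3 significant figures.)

Parallel bank: R_p = 1/(1/6.44 + 1/9.97 + 1/5.84) = 2.343 kΩ.
Node voltage V_A = V_DC · R_p/(R_s + R_p) = 47.9 × 0.7281 = 34.88 V.
Branch current I = V_A/R_E = 34.88/9.97 = 3.498 mA.

I ≈ 3.50 mA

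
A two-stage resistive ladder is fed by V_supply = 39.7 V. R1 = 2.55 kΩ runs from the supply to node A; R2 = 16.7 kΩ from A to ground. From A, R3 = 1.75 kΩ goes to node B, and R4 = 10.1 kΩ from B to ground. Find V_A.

V_A ≈ 29.0 V

Node A sees R2 in parallel with the series input of stage 2, R3 + R4 = 11.85 kΩ.
Effective lower resistance at A: R2 ‖ 11.85 = 6.932 kΩ.
First divider: V_A = V_supply · 6.932/(2.55 + 6.932) = 29.02 V.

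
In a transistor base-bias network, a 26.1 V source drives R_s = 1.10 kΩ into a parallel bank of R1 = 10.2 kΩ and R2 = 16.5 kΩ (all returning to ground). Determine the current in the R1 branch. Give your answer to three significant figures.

Combine the parallel branches: R_p = (1/10.2 + 1/16.5)⁻¹ = 6.303 kΩ.
V_A by voltage divider: V_A = 26.1 × 6.303/(1.10 + 6.303) = 22.22 V.
I(R1) = V_A / R1 = 22.22/10.2 = 2.179 mA.

I ≈ 2.18 mA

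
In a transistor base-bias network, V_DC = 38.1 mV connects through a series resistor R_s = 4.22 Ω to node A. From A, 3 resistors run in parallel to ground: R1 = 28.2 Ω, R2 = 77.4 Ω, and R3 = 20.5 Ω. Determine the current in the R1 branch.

Equivalent of the parallel group: R_p = 10.29 Ω.
V_A by voltage divider: V_A = 38.1 × 10.29/(4.22 + 10.29) = 27.02 mV.
Branch current I = V_A/R1 = 27.02/28.2 = 0.9582 mA.

I ≈ 0.958 mA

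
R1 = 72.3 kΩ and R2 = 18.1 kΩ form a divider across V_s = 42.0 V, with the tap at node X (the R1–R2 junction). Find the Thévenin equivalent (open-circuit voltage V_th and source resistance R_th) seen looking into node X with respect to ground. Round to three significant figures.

V_th is the unloaded tap voltage: V_s · R2/(R1+R2) = 42.0 × 0.2002 = 8.409 V.
Looking into X with the source shorted: R_th = R1·R2/(R1+R2) = 72.30 × 18.1/90.40 = 14.48 kΩ.

V_th ≈ 8.41 V, R_th ≈ 14.5 kΩ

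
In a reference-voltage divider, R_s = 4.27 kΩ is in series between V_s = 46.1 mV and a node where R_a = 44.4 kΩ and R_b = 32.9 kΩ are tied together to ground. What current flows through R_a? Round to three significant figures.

I ≈ 0.847 µA

Equivalent of the parallel group: R_p = 18.90 kΩ.
Node voltage V_A = V_s · R_p/(R_s + R_p) = 46.1 × 0.8157 = 37.60 mV.
Branch current I = V_A/R_a = 37.60/44.4 = 0.8469 µA.
(Check via current divider: I_total = 1.990 µA; share G_k/ΣG = 0.4256 → same result.)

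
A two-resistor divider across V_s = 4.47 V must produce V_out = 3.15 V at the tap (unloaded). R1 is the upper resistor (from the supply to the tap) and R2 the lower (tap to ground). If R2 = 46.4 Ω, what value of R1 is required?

V_out/V_s = R2/(R1+R2) = 0.7047.
So R1 = R2 · (V_s/V_out − 1) = 46.4 × (4.47/3.15 − 1) = 46.4 × 0.4190 = 19.44 Ω.

R1 ≈ 19.4 Ω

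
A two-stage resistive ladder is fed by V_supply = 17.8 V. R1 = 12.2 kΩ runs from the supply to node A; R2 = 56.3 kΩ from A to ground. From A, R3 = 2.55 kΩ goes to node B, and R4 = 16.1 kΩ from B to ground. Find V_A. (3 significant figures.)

The second stage (R3 + R4 = 18.65 kΩ) loads node A in parallel with R2.
R2 ‖ (R3+R4) = 14.01 kΩ.
V_A = 17.8 × 14.01/(12.2 + 14.01) = 9.514 V.

V_A ≈ 9.51 V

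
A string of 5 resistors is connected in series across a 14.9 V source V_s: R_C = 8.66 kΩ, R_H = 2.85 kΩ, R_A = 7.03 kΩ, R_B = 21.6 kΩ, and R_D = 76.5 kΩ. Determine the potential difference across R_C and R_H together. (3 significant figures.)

V ≈ 1.47 V

Total series resistance ΣR = 8.66 + 2.85 + 7.03 + 21.6 + 76.5 = 116.6 kΩ.
R_{R_C..R_H} = 8.66 + 2.85 = 11.51 kΩ.
Voltage divider: V = V_s · (11.51 / 116.6) = 14.9 × 0.09868 = 1.470 V.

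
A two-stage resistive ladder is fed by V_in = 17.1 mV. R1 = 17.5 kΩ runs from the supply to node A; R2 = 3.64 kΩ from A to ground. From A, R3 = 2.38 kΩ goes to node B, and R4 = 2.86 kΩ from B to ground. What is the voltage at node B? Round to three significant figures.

Looking into the second stage from A: R3 + R4 = 5.240 kΩ appears in parallel with R2.
Effective lower resistance at A: R2 ‖ 5.240 = 2.148 kΩ.
So V_A = 17.1 × 0.1093 = 1.869 mV.
Then the unloaded second divider: V_B = V_A × R4/(R3+R4) = 1.869 × 0.5458 = 1.020 mV.

V_B ≈ 1.02 mV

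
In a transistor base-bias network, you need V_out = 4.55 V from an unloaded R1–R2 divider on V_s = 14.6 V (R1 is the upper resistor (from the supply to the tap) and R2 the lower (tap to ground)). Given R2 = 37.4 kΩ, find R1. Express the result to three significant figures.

V_out/V_s = R2/(R1+R2) = 0.3116.
R1 = R2·(1/k − 1) = 37.4 × 2.209 = 82.61 kΩ.

R1 ≈ 82.6 kΩ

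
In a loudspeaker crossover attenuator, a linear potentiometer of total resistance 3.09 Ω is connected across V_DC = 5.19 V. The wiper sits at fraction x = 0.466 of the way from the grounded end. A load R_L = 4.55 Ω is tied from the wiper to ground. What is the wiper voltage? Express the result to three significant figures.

Lower segment x·R_p = 1.440 Ω; upper segment (1−x)·R_p = 1.650 Ω.
R_L loads the lower segment: effective lower R = 1.094 Ω.
Loaded-divider output: V_out = 5.19 × 0.3986 = 2.069 V.
(Unloaded: V_out = x·V_DC = 2.42 V.)

V_out ≈ 2.07 V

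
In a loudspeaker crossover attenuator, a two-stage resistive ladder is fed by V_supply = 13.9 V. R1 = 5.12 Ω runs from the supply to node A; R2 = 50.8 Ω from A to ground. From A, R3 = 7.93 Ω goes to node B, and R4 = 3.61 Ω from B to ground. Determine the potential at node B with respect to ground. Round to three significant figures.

V_B ≈ 2.82 V

Looking into the second stage from A: R3 + R4 = 11.54 Ω appears in parallel with R2.
Effective lower resistance at A: R2 ‖ 11.54 = 9.404 Ω.
First divider: V_A = V_supply · 9.404/(5.12 + 9.404) = 9.000 V.
Stage 2 is unloaded, so V_B = V_A · R4/(R3+R4) = 9.000 × 3.61/11.54 = 2.815 V.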